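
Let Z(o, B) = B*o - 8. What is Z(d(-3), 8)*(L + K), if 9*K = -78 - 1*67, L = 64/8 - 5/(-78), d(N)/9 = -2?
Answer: 143108/117 ≈ 1223.1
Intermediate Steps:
d(N) = -18 (d(N) = 9*(-2) = -18)
Z(o, B) = -8 + B*o
L = 629/78 (L = 64*(⅛) - 5*(-1/78) = 8 + 5/78 = 629/78 ≈ 8.0641)
K = -145/9 (K = (-78 - 1*67)/9 = (-78 - 67)/9 = (⅑)*(-145) = -145/9 ≈ -16.111)
Z(d(-3), 8)*(L + K) = (-8 + 8*(-18))*(629/78 - 145/9) = (-8 - 144)*(-1883/234) = -152*(-1883/234) = 143108/117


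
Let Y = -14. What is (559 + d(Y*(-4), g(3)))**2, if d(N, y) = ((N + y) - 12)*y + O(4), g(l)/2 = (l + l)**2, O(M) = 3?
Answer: 79459396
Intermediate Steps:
g(l) = 8*l**2 (g(l) = 2*(l + l)**2 = 2*(2*l)**2 = 2*(4*l**2) = 8*l**2)
d(N, y) = 3 + y*(-12 + N + y) (d(N, y) = ((N + y) - 12)*y + 3 = (-12 + N + y)*y + 3 = y*(-12 + N + y) + 3 = 3 + y*(-12 + N + y))
(559 + d(Y*(-4), g(3)))**2 = (559 + (3 + (8*3**2)**2 - 96*3**2 + (-14*(-4))*(8*3**2)))**2 = (559 + (3 + (8*9)**2 - 96*9 + 56*(8*9)))**2 = (559 + (3 + 72**2 - 12*72 + 56*72))**2 = (559 + (3 + 5184 - 864 + 4032))**2 = (559 + 8355)**2 = 8914**2 = 79459396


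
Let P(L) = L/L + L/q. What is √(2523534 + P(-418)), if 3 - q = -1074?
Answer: √2927120978829/1077 ≈ 1588.6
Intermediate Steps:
q = 1077 (q = 3 - 1*(-1074) = 3 + 1074 = 1077)
P(L) = 1 + L/1077 (P(L) = L/L + L/1077 = 1 + L*(1/1077) = 1 + L/1077)
√(2523534 + P(-418)) = √(2523534 + (1 + (1/1077)*(-418))) = √(2523534 + (1 - 418/1077)) = √(2523534 + 659/1077) = √(2717846777/1077) = √2927120978829/1077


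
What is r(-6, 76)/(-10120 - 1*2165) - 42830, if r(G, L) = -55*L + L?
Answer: -19487498/455 ≈ -42830.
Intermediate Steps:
r(G, L) = -54*L
r(-6, 76)/(-10120 - 1*2165) - 42830 = (-54*76)/(-10120 - 1*2165) - 42830 = -4104/(-10120 - 2165) - 42830 = -4104/(-12285) - 42830 = -4104*(-1/12285) - 42830 = 152/455 - 42830 = -19487498/455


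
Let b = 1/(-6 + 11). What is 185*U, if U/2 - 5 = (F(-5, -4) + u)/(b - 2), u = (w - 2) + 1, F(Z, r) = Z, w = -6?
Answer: 12950/3 ≈ 4316.7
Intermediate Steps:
b = 1/5 ≈ 0.20000
u = -7 (u = (-6 - 2) + 1 = -8 + 1 = -7)
U = 70/3 (U = 10 + 2*((-5 - 7)/(1/5 - 2)) = 10 + 2*(-12/(-9/5)) = 10 + 2*(-12*(-5/9)) = 10 + 2*(20/3) = 10 + 40/3 = 70/3 ≈ 23.333)
185*U = 185*(70/3) = 12950/3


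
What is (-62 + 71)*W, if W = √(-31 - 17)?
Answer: 36*I*√3 ≈ 62.354*I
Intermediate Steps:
W = 4*I*√3 (W = √(-48) = 4*I*√3 ≈ 6.9282*I)
(-62 + 71)*W = (-62 + 71)*(4*I*√3) = 9*(4*I*√3) = 36*I*√3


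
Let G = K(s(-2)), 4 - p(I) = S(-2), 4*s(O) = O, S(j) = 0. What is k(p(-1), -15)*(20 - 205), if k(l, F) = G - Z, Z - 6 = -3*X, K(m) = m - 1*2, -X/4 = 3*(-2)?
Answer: -23495/2 ≈ -11748.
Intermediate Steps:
s(O) = O/4
p(I) = 4 (p(I) = 4 - 1*0 = 4 + 0 = 4)
X = 24 (X = -12*(-2) = -4*(-6) = 24)
K(m) = -2 + m (K(m) = m - 2 = -2 + m)
Z = -66 (Z = 6 - 3*24 = 6 - 72 = -66)
G = -5/2 (G = -2 + (1/4)*(-2) = -2 - 1/2 = -5/2 ≈ -2.5000)
k(l, F) = 127/2 (k(l, F) = -5/2 - 1*(-66) = -5/2 + 66 = 127/2)
k(p(-1), -15)*(20 - 205) = 127*(20 - 205)/2 = (127/2)*(-185) = -23495/2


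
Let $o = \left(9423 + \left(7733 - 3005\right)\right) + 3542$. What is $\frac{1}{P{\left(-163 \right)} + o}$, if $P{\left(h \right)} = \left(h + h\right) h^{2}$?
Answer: $- \frac{1}{8643801} \approx -1.1569 \cdot 10^{-7}$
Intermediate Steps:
$P{\left(h \right)} = 2 h^{3}$ ($P{\left(h \right)} = 2 h h^{2} = 2 h^{3}$)
$o = 17693$ ($o = \left(9423 + 4728\right) + 3542 = 14151 + 3542 = 17693$)
$\frac{1}{P{\left(-163 \right)} + o} = \frac{1}{2 \left(-163\right)^{3} + 17693} = \frac{1}{2 \left(-4330747\right) + 17693} = \frac{1}{-8661494 + 17693} = \frac{1}{-8643801} = - \frac{1}{8643801}$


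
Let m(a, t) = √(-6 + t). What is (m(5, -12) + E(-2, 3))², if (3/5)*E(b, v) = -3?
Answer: 7 - 30*I*√2 ≈ 7.0 - 42.426*I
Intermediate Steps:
E(b, v) = -5 (E(b, v) = (5/3)*(-3) = -5)
(m(5, -12) + E(-2, 3))² = (√(-6 - 12) - 5)² = (√(-18) - 5)² = (3*I*√2 - 5)² = (-5 + 3*I*√2)²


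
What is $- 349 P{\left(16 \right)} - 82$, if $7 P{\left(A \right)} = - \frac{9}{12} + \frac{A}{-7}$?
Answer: $\frac{13593}{196} \approx 69.352$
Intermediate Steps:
$P{\left(A \right)} = - \frac{3}{28} - \frac{A}{49}$ ($P{\left(A \right)} = \frac{- \frac{9}{12} + \frac{A}{-7}}{7} = \frac{\left(-9\right) \frac{1}{12} + A \left(- \frac{1}{7}\right)}{7} = \frac{- \frac{3}{4} - \frac{A}{7}}{7} = - \frac{3}{28} - \frac{A}{49}$)
$- 349 P{\left(16 \right)} - 82 = - 349 \left(- \frac{3}{28} - \frac{16}{49}\right) - 82 = \left(-349\right) \left(- \frac{85}{196}\right) - 82 = \frac{29665}{196} - 82 = \frac{13593}{196}$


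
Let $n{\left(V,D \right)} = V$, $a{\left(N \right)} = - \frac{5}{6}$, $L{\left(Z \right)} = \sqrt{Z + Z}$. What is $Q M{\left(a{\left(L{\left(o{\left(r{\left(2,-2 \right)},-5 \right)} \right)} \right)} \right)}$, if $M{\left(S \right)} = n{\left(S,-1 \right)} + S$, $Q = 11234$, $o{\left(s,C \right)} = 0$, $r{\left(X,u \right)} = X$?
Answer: $- \frac{56170}{3} \approx -18723.0$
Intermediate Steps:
$L{\left(Z \right)} = \sqrt{2} \sqrt{Z}$ ($L{\left(Z \right)} = \sqrt{2 Z} = \sqrt{2} \sqrt{Z}$)
$a{\left(N \right)} = - \frac{5}{6}$ ($a{\left(N \right)} = \left(-5\right) \frac{1}{6} = - \frac{5}{6}$)
$M{\left(S \right)} = 2 S$ ($M{\left(S \right)} = S + S = 2 S$)
$Q M{\left(a{\left(L{\left(o{\left(r{\left(2,-2 \right)},-5 \right)} \right)} \right)} \right)} = 11234 \cdot 2 \left(- \frac{5}{6}\right) = 11234 \left(- \frac{5}{3}\right) = - \frac{56170}{3}$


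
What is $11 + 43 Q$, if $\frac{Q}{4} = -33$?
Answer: $-5665$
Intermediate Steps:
$Q = -132$ ($Q = 4 \left(-33\right) = -132$)
$11 + 43 Q = 11 + 43 \left(-132\right) = 11 - 5676 = -5665$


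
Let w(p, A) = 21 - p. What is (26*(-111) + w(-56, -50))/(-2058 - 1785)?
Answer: 2809/3843 ≈ 0.73094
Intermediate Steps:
(26*(-111) + w(-56, -50))/(-2058 - 1785) = (26*(-111) + (21 - 1*(-56)))/(-2058 - 1785) = (-2886 + (21 + 56))/(-3843) = (-2886 + 77)*(-1/3843) = -2809*(-1/3843) = 2809/3843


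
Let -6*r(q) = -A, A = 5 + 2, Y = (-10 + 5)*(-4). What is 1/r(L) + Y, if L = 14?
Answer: 146/7 ≈ 20.857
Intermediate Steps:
Y = 20 (Y = -5*(-4) = 20)
A = 7
r(q) = 7/6 (r(q) = -(-1)*7/6 = -1/6*(-7) = 7/6)
1/r(L) + Y = 1/(7/6) + 20 = 6/7 + 20 = 146/7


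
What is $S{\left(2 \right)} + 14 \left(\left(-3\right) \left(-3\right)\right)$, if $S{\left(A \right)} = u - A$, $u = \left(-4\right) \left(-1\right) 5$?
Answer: $144$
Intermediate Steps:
$u = 20$ ($u = 4 \cdot 5 = 20$)
$S{\left(A \right)} = 20 - A$
$S{\left(2 \right)} + 14 \left(\left(-3\right) \left(-3\right)\right) = \left(20 - 2\right) + 14 \left(\left(-3\right) \left(-3\right)\right) = \left(20 - 2\right) + 14 \cdot 9 = 18 + 126 = 144$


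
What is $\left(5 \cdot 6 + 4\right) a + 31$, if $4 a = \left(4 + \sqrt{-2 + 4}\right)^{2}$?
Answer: $184 + 68 \sqrt{2} \approx 280.17$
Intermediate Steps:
$a = \frac{\left(4 + \sqrt{2}\right)^{2}}{4}$ ($a = \frac{\left(4 + \sqrt{-2 + 4}\right)^{2}}{4} = \frac{\left(4 + \sqrt{2}\right)^{2}}{4} \approx 7.3284$)
$\left(5 \cdot 6 + 4\right) a + 31 = \left(5 \cdot 6 + 4\right) \frac{\left(4 + \sqrt{2}\right)^{2}}{4} + 31 = \left(30 + 4\right) \frac{\left(4 + \sqrt{2}\right)^{2}}{4} + 31 = 34 \frac{\left(4 + \sqrt{2}\right)^{2}}{4} + 31 = \frac{17 \left(4 + \sqrt{2}\right)^{2}}{2} + 31 = 31 + \frac{17 \left(4 + \sqrt{2}\right)^{2}}{2}$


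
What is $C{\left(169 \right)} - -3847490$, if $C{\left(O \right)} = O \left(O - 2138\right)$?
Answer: $3514729$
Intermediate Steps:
$C{\left(O \right)} = O \left(-2138 + O\right)$
$C{\left(169 \right)} - -3847490 = 169 \left(-2138 + 169\right) - -3847490 = 169 \left(-1969\right) + 3847490 = -332761 + 3847490 = 3514729$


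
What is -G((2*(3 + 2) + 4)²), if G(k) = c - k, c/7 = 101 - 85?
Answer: 84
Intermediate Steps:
c = 112 (c = 7*(101 - 85) = 7*16 = 112)
G(k) = 112 - k
-G((2*(3 + 2) + 4)²) = -(112 - (2*(3 + 2) + 4)²) = -(112 - (2*5 + 4)²) = -(112 - (10 + 4)²) = -(112 - 1*14²) = -(112 - 1*196) = -(112 - 196) = -1*(-84) = 84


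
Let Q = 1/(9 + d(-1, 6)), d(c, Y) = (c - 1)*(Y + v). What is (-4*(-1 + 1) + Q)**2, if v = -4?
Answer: 1/25 ≈ 0.040000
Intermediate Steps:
d(c, Y) = (-1 + c)*(-4 + Y) (d(c, Y) = (c - 1)*(Y - 4) = (-1 + c)*(-4 + Y))
Q = 1/5 (Q = 1/(9 + (4 - 1*6 - 4*(-1) + 6*(-1))) = 1/(9 + (4 - 6 + 4 - 6)) = 1/(9 - 4) = 1/5 ≈ 0.20000)
(-4*(-1 + 1) + Q)**2 = (-4*(-1 + 1) + 1/5)**2 = (-4*0 + 1/5)**2 = (0 + 1/5)**2 = (1/5)**2 = 1/25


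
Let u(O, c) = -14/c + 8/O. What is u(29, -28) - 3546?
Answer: -205623/58 ≈ -3545.2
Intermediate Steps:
u(29, -28) - 3546 = (-14/(-28) + 8/29) - 3546 = (-14*(-1/28) + 8*(1/29)) - 3546 = (½ + 8/29) - 3546 = 45/58 - 3546 = -205623/58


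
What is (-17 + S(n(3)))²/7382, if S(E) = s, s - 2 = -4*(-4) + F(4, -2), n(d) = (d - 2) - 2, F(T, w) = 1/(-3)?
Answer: 2/33219 ≈ 6.0207e-5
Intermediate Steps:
F(T, w) = -⅓
n(d) = -4 + d (n(d) = (-2 + d) - 2 = -4 + d)
s = 53/3 (s = 2 + (-4*(-4) - ⅓) = 2 + (16 - ⅓) = 2 + 47/3 = 53/3 ≈ 17.667)
S(E) = 53/3
(-17 + S(n(3)))²/7382 = (-17 + 53/3)²/7382 = (⅔)²*(1/7382) = (4/9)*(1/7382) = 2/33219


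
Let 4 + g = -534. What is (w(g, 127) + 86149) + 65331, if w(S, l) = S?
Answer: 150942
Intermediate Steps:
g = -538 (g = -4 - 534 = -538)
(w(g, 127) + 86149) + 65331 = (-538 + 86149) + 65331 = 85611 + 65331 = 150942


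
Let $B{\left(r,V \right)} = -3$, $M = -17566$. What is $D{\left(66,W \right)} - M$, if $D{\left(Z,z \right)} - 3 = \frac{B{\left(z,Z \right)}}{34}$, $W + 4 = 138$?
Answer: $\frac{597343}{34} \approx 17569.0$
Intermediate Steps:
$W = 134$ ($W = -4 + 138 = 134$)
$D{\left(Z,z \right)} = \frac{99}{34}$ ($D{\left(Z,z \right)} = 3 - \frac{3}{34} = \frac{99}{34}$)
$D{\left(66,W \right)} - M = \frac{99}{34} - -17566 = \frac{99}{34} + 17566 = \frac{597343}{34}$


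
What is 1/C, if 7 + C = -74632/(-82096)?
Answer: -10262/62505 ≈ -0.16418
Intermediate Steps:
C = -62505/10262 (C = -7 - 74632/(-82096) = -7 - 74632*(-1/82096) = -7 + 9329/10262 = -62505/10262 ≈ -6.0909)
1/C = 1/(-62505/10262) = -10262/62505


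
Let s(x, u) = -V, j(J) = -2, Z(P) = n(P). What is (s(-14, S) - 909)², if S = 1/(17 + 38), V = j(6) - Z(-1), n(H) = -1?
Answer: 824464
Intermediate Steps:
Z(P) = -1
V = -1 (V = -2 - 1*(-1) = -2 + 1 = -1)
S = 1/55 ≈ 0.018182
s(x, u) = 1 (s(x, u) = -1*(-1) = 1)
(s(-14, S) - 909)² = (1 - 909)² = (-908)² = 824464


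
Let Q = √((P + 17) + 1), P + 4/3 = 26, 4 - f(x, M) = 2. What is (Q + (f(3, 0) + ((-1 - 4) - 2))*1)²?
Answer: 203/3 - 80*√6/3 ≈ 2.3469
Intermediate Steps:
f(x, M) = 2 (f(x, M) = 4 - 1*2 = 4 - 2 = 2)
P = 74/3 (P = -4/3 + 26 = 74/3 ≈ 24.667)
Q = 8*√6/3 (Q = √((74/3 + 17) + 1) = √(125/3 + 1) = √(128/3) = 8*√6/3 ≈ 6.5320)
(Q + (f(3, 0) + ((-1 - 4) - 2))*1)² = (8*√6/3 + (2 + ((-1 - 4) - 2))*1)² = (8*√6/3 + (2 + (-5 - 2))*1)² = (8*√6/3 + (2 - 7)*1)² = (8*√6/3 - 5*1)² = (8*√6/3 - 5)² = (-5 + 8*√6/3)²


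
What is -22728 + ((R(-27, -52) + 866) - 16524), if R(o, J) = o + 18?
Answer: -38395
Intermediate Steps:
R(o, J) = 18 + o
-22728 + ((R(-27, -52) + 866) - 16524) = -22728 + (((18 - 27) + 866) - 16524) = -22728 + ((-9 + 866) - 16524) = -22728 + (857 - 16524) = -22728 - 15667 = -38395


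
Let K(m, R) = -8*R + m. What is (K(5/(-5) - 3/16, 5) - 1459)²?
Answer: 576144009/256 ≈ 2.2506e+6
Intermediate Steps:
K(m, R) = m - 8*R
(K(5/(-5) - 3/16, 5) - 1459)² = (((5/(-5) - 3/16) - 8*5) - 1459)² = (((5*(-⅕) - 3*1/16) - 40) - 1459)² = (((-1 - 3/16) - 40) - 1459)² = ((-19/16 - 40) - 1459)² = (-659/16 - 1459)² = (-24003/16)² = 576144009/256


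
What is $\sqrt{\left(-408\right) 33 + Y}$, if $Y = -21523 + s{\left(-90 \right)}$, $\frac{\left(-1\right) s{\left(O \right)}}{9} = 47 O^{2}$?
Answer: $i \sqrt{3461287} \approx 1860.5 i$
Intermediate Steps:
$s{\left(O \right)} = - 423 O^{2}$ ($s{\left(O \right)} = - 9 \cdot 47 O^{2} = - 423 O^{2}$)
$Y = -3447823$ ($Y = -21523 - 423 \left(-90\right)^{2} = -21523 - 3426300 = -3447823$)
$\sqrt{\left(-408\right) 33 + Y} = \sqrt{\left(-408\right) 33 - 3447823} = \sqrt{-13464 - 3447823} = \sqrt{-3461287} = i \sqrt{3461287}$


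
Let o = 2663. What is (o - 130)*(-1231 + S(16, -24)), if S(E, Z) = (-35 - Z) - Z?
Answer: -3085194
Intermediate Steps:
S(E, Z) = -35 - 2*Z
(o - 130)*(-1231 + S(16, -24)) = (2663 - 130)*(-1231 + (-35 - 2*(-24))) = 2533*(-1231 + (-35 + 48)) = 2533*(-1231 + 13) = 2533*(-1218) = -3085194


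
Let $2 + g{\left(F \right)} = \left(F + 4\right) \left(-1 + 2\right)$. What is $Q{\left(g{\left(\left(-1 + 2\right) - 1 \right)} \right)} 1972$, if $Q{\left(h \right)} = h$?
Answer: $3944$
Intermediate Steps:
$g{\left(F \right)} = 2 + F$ ($g{\left(F \right)} = -2 + \left(F + 4\right) \left(-1 + 2\right) = -2 + \left(4 + F\right) 1 = -2 + \left(4 + F\right) = 2 + F$)
$Q{\left(g{\left(\left(-1 + 2\right) - 1 \right)} \right)} 1972 = \left(2 + \left(\left(-1 + 2\right) - 1\right)\right) 1972 = \left(2 + \left(1 - 1\right)\right) 1972 = \left(2 + 0\right) 1972 = 2 \cdot 1972 = 3944$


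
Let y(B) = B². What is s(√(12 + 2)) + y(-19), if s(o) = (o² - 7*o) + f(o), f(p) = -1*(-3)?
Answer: 378 - 7*√14 ≈ 351.81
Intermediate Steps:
f(p) = 3
s(o) = 3 + o² - 7*o (s(o) = (o² - 7*o) + 3 = 3 + o² - 7*o)
s(√(12 + 2)) + y(-19) = (3 + (√(12 + 2))² - 7*√(12 + 2)) + (-19)² = (3 + (√14)² - 7*√14) + 361 = (3 + 14 - 7*√14) + 361 = (17 - 7*√14) + 361 = 378 - 7*√14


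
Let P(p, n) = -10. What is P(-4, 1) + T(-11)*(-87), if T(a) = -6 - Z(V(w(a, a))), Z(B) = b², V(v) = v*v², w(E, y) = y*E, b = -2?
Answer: 860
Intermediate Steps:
w(E, y) = E*y
V(v) = v³
Z(B) = 4 (Z(B) = (-2)² = 4)
T(a) = -10 (T(a) = -6 - 1*4 = -6 - 4 = -10)
P(-4, 1) + T(-11)*(-87) = -10 - 10*(-87) = -10 + 870 = 860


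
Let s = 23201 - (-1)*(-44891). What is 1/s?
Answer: -1/21690 ≈ -4.6104e-5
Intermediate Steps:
s = -21690 (s = 23201 - 1*44891 = 23201 - 44891 = -21690)
1/s = 1/(-21690) = -1/21690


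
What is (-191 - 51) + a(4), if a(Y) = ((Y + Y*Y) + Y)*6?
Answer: -98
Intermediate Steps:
a(Y) = 6*Y² + 12*Y (a(Y) = ((Y + Y²) + Y)*6 = (Y² + 2*Y)*6 = 6*Y² + 12*Y)
(-191 - 51) + a(4) = (-191 - 51) + 6*4*(2 + 4) = -242 + 6*4*6 = -242 + 144 = -98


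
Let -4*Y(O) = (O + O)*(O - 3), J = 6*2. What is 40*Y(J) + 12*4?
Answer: -2112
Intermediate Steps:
J = 12
Y(O) = -O*(-3 + O)/2 (Y(O) = -(O + O)*(O - 3)/4 = -2*O*(-3 + O)/4 = -O*(-3 + O)/2)
40*Y(J) + 12*4 = 40*((½)*12*(3 - 1*12)) + 12*4 = 40*((½)*12*(3 - 12)) + 48 = 40*((½)*12*(-9)) + 48 = 40*(-54) + 48 = -2160 + 48 = -2112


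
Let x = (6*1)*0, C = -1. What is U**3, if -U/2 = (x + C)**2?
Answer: -8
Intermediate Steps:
x = 0 (x = 6*0 = 0)
U = -2 (U = -2*(0 - 1)**2 = -2*(-1)**2 = -2*1 = -2)
U**3 = (-2)**3 = -8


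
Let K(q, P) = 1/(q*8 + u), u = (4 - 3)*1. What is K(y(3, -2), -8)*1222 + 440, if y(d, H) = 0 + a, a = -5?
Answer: 1226/3 ≈ 408.67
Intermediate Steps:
y(d, H) = -5 (y(d, H) = 0 - 5 = -5)
u = 1 (u = 1*1 = 1)
K(q, P) = 1/(1 + 8*q) (K(q, P) = 1/(q*8 + 1) = 1/(8*q + 1) = 1/(1 + 8*q))
K(y(3, -2), -8)*1222 + 440 = 1222/(1 + 8*(-5)) + 440 = 1222/(1 - 40) + 440 = 1222/(-39) + 440 = -1/39*1222 + 440 = -94/3 + 440 = 1226/3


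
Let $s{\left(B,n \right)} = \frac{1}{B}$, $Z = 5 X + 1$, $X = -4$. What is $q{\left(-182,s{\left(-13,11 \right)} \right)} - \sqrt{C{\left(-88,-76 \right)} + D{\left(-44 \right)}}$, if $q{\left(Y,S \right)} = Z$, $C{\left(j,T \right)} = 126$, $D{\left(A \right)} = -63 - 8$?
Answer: $-19 - \sqrt{55} \approx -26.416$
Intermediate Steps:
$D{\left(A \right)} = -71$
$Z = -19$ ($Z = 5 \left(-4\right) + 1 = -20 + 1 = -19$)
$q{\left(Y,S \right)} = -19$
$q{\left(-182,s{\left(-13,11 \right)} \right)} - \sqrt{C{\left(-88,-76 \right)} + D{\left(-44 \right)}} = -19 - \sqrt{126 - 71} = -19 - \sqrt{55}$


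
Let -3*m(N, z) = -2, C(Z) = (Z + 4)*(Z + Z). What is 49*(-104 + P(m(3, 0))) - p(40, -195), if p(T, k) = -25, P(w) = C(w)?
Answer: -42895/9 ≈ -4766.1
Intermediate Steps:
C(Z) = 2*Z*(4 + Z) (C(Z) = (4 + Z)*(2*Z) = 2*Z*(4 + Z))
m(N, z) = 2/3 (m(N, z) = -1/3*(-2) = 2/3)
P(w) = 2*w*(4 + w)
49*(-104 + P(m(3, 0))) - p(40, -195) = 49*(-104 + 2*(2/3)*(4 + 2/3)) - 1*(-25) = 49*(-104 + 2*(2/3)*(14/3)) + 25 = 49*(-104 + 56/9) + 25 = 49*(-880/9) + 25 = -43120/9 + 25 = -42895/9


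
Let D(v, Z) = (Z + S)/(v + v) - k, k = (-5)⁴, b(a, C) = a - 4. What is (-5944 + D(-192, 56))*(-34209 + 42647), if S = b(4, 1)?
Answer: -1330330861/24 ≈ -5.5430e+7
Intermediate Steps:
b(a, C) = -4 + a
S = 0 (S = -4 + 4 = 0)
k = 625
D(v, Z) = -625 + Z/(2*v) (D(v, Z) = (Z + 0)/(v + v) - 1*625 = Z/((2*v)) - 625 = Z*(1/(2*v)) - 625 = Z/(2*v) - 625 = -625 + Z/(2*v))
(-5944 + D(-192, 56))*(-34209 + 42647) = (-5944 + (-625 + (½)*56/(-192)))*(-34209 + 42647) = (-5944 + (-625 + (½)*56*(-1/192)))*8438 = (-5944 + (-625 - 7/48))*8438 = (-5944 - 30007/48)*8438 = -315319/48*8438 = -1330330861/24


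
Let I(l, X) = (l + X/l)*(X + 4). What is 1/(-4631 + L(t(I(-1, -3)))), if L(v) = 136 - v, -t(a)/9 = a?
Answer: -1/4477 ≈ -0.00022336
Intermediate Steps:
I(l, X) = (4 + X)*(l + X/l) (I(l, X) = (l + X/l)*(4 + X) = (4 + X)*(l + X/l))
t(a) = -9*a
1/(-4631 + L(t(I(-1, -3)))) = 1/(-4631 + (136 - (-9)*((-3)**2 + 4*(-3) + (-1)**2*(4 - 3))/(-1))) = 1/(-4631 + (136 - (-9)*(-(9 - 12 + 1*1)))) = 1/(-4631 + (136 - (-9)*(-(9 - 12 + 1)))) = 1/(-4631 + (136 - (-9)*(-1*(-2)))) = 1/(-4631 + (136 - (-9)*2)) = 1/(-4631 + (136 - 1*(-18))) = 1/(-4631 + (136 + 18)) = 1/(-4631 + 154) = 1/(-4477) = -1/4477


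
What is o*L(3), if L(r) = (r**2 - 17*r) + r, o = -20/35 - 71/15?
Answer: 7241/35 ≈ 206.89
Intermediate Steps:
o = -557/105 (o = -20*1/35 - 71*1/15 = -4/7 - 71/15 = -557/105 ≈ -5.3048)
L(r) = r**2 - 16*r
o*L(3) = -557*(-16 + 3)/35 = -557*(-13)/35 = -557/105*(-39) = 7241/35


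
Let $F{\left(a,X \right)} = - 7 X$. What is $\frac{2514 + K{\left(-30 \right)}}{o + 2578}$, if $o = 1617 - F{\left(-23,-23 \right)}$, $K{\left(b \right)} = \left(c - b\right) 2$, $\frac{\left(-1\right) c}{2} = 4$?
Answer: $\frac{1279}{2017} \approx 0.63411$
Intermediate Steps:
$c = -8$ ($c = \left(-2\right) 4 = -8$)
$K{\left(b \right)} = -16 - 2 b$ ($K{\left(b \right)} = \left(-8 - b\right) 2 = -16 - 2 b$)
$o = 1456$ ($o = 1617 - \left(-7\right) \left(-23\right) = 1617 - 161 = 1456$)
$\frac{2514 + K{\left(-30 \right)}}{o + 2578} = \frac{2514 - -44}{1456 + 2578} = \frac{2514 + \left(-16 + 60\right)}{4034} = \left(2514 + 44\right) \frac{1}{4034} = 2558 \cdot \frac{1}{4034} = \frac{1279}{2017}$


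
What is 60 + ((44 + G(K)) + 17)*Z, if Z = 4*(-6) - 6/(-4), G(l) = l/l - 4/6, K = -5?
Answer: -1320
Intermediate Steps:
G(l) = ⅓ (G(l) = 1 - 4*⅙ = 1 - ⅔ = ⅓)
Z = -45/2 (Z = -24 - 6*(-¼) = -24 + 3/2 = -45/2 ≈ -22.500)
60 + ((44 + G(K)) + 17)*Z = 60 + ((44 + ⅓) + 17)*(-45/2) = 60 + (133/3 + 17)*(-45/2) = 60 + (184/3)*(-45/2) = 60 - 1380 = -1320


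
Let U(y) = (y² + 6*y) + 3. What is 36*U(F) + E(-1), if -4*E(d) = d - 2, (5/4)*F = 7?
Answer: 244731/100 ≈ 2447.3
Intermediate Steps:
F = 28/5 (F = (⅘)*7 = 28/5 ≈ 5.6000)
U(y) = 3 + y² + 6*y
E(d) = ½ - d/4 (E(d) = -(d - 2)/4 = -(-2 + d)/4 = ½ - d/4)
36*U(F) + E(-1) = 36*(3 + (28/5)² + 6*(28/5)) + (½ - ¼*(-1)) = 36*(3 + 784/25 + 168/5) + (½ + ¼) = 36*(1699/25) + ¾ = 61164/25 + ¾ = 244731/100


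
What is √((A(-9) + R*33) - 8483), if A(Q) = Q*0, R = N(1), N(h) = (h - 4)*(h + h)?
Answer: I*√8681 ≈ 93.172*I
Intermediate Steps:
N(h) = 2*h*(-4 + h) (N(h) = (-4 + h)*(2*h) = 2*h*(-4 + h))
R = -6 (R = 2*1*(-4 + 1) = 2*1*(-3) = -6)
A(Q) = 0
√((A(-9) + R*33) - 8483) = √((0 - 6*33) - 8483) = √((0 - 198) - 8483) = √(-198 - 8483) = √(-8681) = I*√8681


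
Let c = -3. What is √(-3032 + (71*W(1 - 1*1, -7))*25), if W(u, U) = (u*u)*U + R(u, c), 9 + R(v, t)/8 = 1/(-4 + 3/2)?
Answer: 24*I*√237 ≈ 369.48*I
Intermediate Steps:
R(v, t) = -376/5 (R(v, t) = -72 + 8/(-4 + 3/2) = -72 + 8/(-5/2) = -72 + 8*(-⅖) = -72 - 16/5 = -376/5)
W(u, U) = -376/5 + U*u² (W(u, U) = (u*u)*U - 376/5 = u²*U - 376/5 = U*u² - 376/5 = -376/5 + U*u²)
√(-3032 + (71*W(1 - 1*1, -7))*25) = √(-3032 + (71*(-376/5 - 7*(1 - 1*1)²))*25) = √(-3032 + (71*(-376/5 - 7*(1 - 1)²))*25) = √(-3032 + (71*(-376/5 - 7*0²))*25) = √(-3032 + (71*(-376/5 - 7*0))*25) = √(-3032 + (71*(-376/5 + 0))*25) = √(-3032 + (71*(-376/5))*25) = √(-3032 - 26696/5*25) = √(-3032 - 133480) = √(-136512) = 24*I*√237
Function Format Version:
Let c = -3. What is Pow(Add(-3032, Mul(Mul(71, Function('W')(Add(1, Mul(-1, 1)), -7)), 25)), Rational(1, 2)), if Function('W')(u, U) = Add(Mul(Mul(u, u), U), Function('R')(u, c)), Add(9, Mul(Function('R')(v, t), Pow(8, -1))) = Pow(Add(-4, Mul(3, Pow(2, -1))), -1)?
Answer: Mul(24, I, Pow(237, Rational(1, 2))) ≈ Mul(369.48, I)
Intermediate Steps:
Function('R')(v, t) = Rational(-376, 5) (Function('R')(v, t) = Add(-72, Mul(8, Pow(Add(-4, Mul(3, Pow(2, -1))), -1))) = Add(-72, Mul(8, Pow(Add(-4, Mul(3, Rational(1, 2))), -1))) = Add(-72, Mul(8, Pow(Add(-4, Rational(3, 2)), -1))) = Add(-72, Mul(8, Pow(Rational(-5, 2), -1))) = Add(-72, Mul(8, Rational(-2, 5))) = Add(-72, Rational(-16, 5)) = Rational(-376, 5))
Function('W')(u, U) = Add(Rational(-376, 5), Mul(U, Pow(u, 2))) (Function('W')(u, U) = Add(Mul(Mul(u, u), U), Rational(-376, 5)) = Add(Mul(Pow(u, 2), U), Rational(-376, 5)) = Add(Mul(U, Pow(u, 2)), Rational(-376, 5)) = Add(Rational(-376, 5), Mul(U, Pow(u, 2))))
Pow(Add(-3032, Mul(Mul(71, Function('W')(Add(1, Mul(-1, 1)), -7)), 25)), Rational(1, 2)) = Pow(Add(-3032, Mul(Mul(71, Add(Rational(-376, 5), Mul(-7, Pow(Add(1, Mul(-1, 1)), 2)))), 25)), Rational(1, 2)) = Pow(Add(-3032, Mul(Mul(71, Add(Rational(-376, 5), Mul(-7, Pow(Add(1, -1), 2)))), 25)), Rational(1, 2)) = Pow(Add(-3032, Mul(Mul(71, Add(Rational(-376, 5), Mul(-7, Pow(0, 2)))), 25)), Rational(1, 2)) = Pow(Add(-3032, Mul(Mul(71, Add(Rational(-376, 5), Mul(-7, 0))), 25)), Rational(1, 2)) = Pow(Add(-3032, Mul(Mul(71, Add(Rational(-376, 5), 0)), 25)), Rational(1, 2)) = Pow(Add(-3032, Mul(Mul(71, Rational(-376, 5)), 25)), Rational(1, 2)) = Pow(Add(-3032, Mul(Rational(-26696, 5), 25)), Rational(1, 2)) = Pow(Add(-3032, -133480), Rational(1, 2)) = Pow(-136512, Rational(1, 2)) = Mul(24, I, Pow(237, Rational(1, 2)))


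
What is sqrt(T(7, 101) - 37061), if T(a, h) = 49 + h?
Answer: I*sqrt(36911) ≈ 192.12*I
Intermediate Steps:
sqrt(T(7, 101) - 37061) = sqrt((49 + 101) - 37061) = sqrt(150 - 37061) = sqrt(-36911) = I*sqrt(36911)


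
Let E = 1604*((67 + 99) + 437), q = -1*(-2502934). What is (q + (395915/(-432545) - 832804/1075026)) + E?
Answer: 161360711419546585/46499712117 ≈ 3.4701e+6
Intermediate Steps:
q = 2502934
E = 967212 (E = 1604*(166 + 437) = 1604*603 = 967212)
(q + (395915/(-432545) - 832804/1075026)) + E = (2502934 + (395915/(-432545) - 832804/1075026)) + 967212 = (2502934 + (395915*(-1/432545) - 832804*1/1075026)) + 967212 = (2502934 + (-79183/86509 - 416402/537513)) + 967212 = (2502934 - 78584412497/46499712117) + 967212 = 116385631863438781/46499712117 + 967212 = 161360711419546585/46499712117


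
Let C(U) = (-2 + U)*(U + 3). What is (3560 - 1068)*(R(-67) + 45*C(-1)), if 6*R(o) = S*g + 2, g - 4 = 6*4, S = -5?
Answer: -730156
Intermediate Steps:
g = 28 (g = 4 + 6*4 = 4 + 24 = 28)
C(U) = (-2 + U)*(3 + U)
R(o) = -23 (R(o) = (-5*28 + 2)/6 = (-140 + 2)/6 = (⅙)*(-138) = -23)
(3560 - 1068)*(R(-67) + 45*C(-1)) = (3560 - 1068)*(-23 + 45*(-6 - 1 + (-1)²)) = 2492*(-23 + 45*(-6 - 1 + 1)) = 2492*(-23 + 45*(-6)) = 2492*(-23 - 270) = 2492*(-293) = -730156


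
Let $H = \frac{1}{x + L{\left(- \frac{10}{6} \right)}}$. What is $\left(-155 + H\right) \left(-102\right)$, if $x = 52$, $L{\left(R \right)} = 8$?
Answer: $\frac{158083}{10} \approx 15808.0$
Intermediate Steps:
$H = \frac{1}{60}$ ($H = \frac{1}{52 + 8} = \frac{1}{60} \approx 0.016667$)
$\left(-155 + H\right) \left(-102\right) = \left(-155 + \frac{1}{60}\right) \left(-102\right) = \left(- \frac{9299}{60}\right) \left(-102\right) = \frac{158083}{10}$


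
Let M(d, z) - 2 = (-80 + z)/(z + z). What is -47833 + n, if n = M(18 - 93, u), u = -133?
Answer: -12722833/266 ≈ -47830.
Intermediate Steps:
M(d, z) = 2 + (-80 + z)/(2*z) (M(d, z) = 2 + (-80 + z)/(z + z) = 2 + (-80 + z)/((2*z)) = 2 + (-80 + z)*(1/(2*z)) = 2 + (-80 + z)/(2*z))
n = 745/266 (n = 5/2 - 40/(-133) = 5/2 - 40*(-1/133) = 5/2 + 40/133 = 745/266 ≈ 2.8008)
-47833 + n = -47833 + 745/266 = -12722833/266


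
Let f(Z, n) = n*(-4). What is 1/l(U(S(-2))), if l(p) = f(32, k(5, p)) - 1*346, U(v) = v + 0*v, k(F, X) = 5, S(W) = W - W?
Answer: -1/366 ≈ -0.0027322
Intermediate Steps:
S(W) = 0
U(v) = v (U(v) = v + 0 = v)
f(Z, n) = -4*n
l(p) = -366 (l(p) = -4*5 - 1*346 = -20 - 346 = -366)
1/l(U(S(-2))) = 1/(-366) = -1/366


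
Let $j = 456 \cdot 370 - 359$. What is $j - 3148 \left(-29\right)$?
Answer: $259653$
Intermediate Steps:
$j = 168361$ ($j = 168720 - 359 = 168361$)
$j - 3148 \left(-29\right) = 168361 - 3148 \left(-29\right) = 168361 - -91292 = 168361 + 91292 = 259653$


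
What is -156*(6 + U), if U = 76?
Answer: -12792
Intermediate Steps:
-156*(6 + U) = -156*(6 + 76) = -156*82 = -12792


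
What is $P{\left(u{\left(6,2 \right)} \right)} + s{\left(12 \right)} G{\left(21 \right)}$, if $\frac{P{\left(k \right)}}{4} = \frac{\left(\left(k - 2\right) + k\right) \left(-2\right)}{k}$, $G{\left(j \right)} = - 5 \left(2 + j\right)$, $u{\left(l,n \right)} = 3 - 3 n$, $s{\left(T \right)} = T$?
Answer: $- \frac{4204}{3} \approx -1401.3$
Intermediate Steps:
$G{\left(j \right)} = -10 - 5 j$
$P{\left(k \right)} = \frac{4 \left(4 - 4 k\right)}{k}$ ($P{\left(k \right)} = 4 \frac{\left(\left(k - 2\right) + k\right) \left(-2\right)}{k} = 4 \frac{\left(\left(-2 + k\right) + k\right) \left(-2\right)}{k} = 4 \frac{\left(-2 + 2 k\right) \left(-2\right)}{k} = 4 \frac{4 - 4 k}{k} = \frac{4 \left(4 - 4 k\right)}{k}$)
$P{\left(u{\left(6,2 \right)} \right)} + s{\left(12 \right)} G{\left(21 \right)} = \left(-16 + \frac{16}{3 - 6}\right) + 12 \left(-10 - 105\right) = \left(-16 + \frac{16}{-3}\right) + 12 \left(-115\right) = \left(-16 + 16 \left(- \frac{1}{3}\right)\right) - 1380 = \left(-16 - \frac{16}{3}\right) - 1380 = - \frac{64}{3} - 1380 = - \frac{4204}{3}$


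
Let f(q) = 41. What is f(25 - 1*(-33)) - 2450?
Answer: -2409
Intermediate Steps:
f(25 - 1*(-33)) - 2450 = 41 - 2450 = -2409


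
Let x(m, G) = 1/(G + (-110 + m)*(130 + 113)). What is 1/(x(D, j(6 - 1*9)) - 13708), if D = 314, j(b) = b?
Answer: -49569/679491851 ≈ -7.2950e-5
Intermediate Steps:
x(m, G) = 1/(-26730 + G + 243*m) (x(m, G) = 1/(G + (-110 + m)*243) = 1/(G + (-26730 + 243*m)) = 1/(-26730 + G + 243*m))
1/(x(D, j(6 - 1*9)) - 13708) = 1/(1/(-26730 + (6 - 1*9) + 243*314) - 13708) = 1/(1/(-26730 + (6 - 9) + 76302) - 13708) = 1/(1/(-26730 - 3 + 76302) - 13708) = 1/(1/49569 - 13708) = 1/(-679491851/49569) = -49569/679491851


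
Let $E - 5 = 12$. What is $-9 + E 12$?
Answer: $195$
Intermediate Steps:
$E = 17$ ($E = 5 + 12 = 17$)
$-9 + E 12 = -9 + 17 \cdot 12 = -9 + 204 = 195$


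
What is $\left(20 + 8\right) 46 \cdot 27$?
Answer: $34776$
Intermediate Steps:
$\left(20 + 8\right) 46 \cdot 27 = 28 \cdot 46 \cdot 27 = 1288 \cdot 27 = 34776$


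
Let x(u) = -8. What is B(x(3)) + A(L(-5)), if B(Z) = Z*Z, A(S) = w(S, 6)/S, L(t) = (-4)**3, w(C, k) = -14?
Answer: 2055/32 ≈ 64.219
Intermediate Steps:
L(t) = -64
A(S) = -14/S
B(Z) = Z**2
B(x(3)) + A(L(-5)) = (-8)**2 - 14/(-64) = 64 - 14*(-1/64) = 64 + 7/32 = 2055/32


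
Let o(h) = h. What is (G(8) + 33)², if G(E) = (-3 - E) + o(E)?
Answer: 900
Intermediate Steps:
G(E) = -3 (G(E) = (-3 - E) + E = -3)
(G(8) + 33)² = (-3 + 33)² = 30² = 900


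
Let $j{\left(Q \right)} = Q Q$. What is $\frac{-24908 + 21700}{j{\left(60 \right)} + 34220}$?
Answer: $- \frac{802}{9455} \approx -0.084823$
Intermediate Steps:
$j{\left(Q \right)} = Q^{2}$
$\frac{-24908 + 21700}{j{\left(60 \right)} + 34220} = \frac{-24908 + 21700}{60^{2} + 34220} = - \frac{3208}{3600 + 34220} = - \frac{3208}{37820} = \left(-3208\right) \frac{1}{37820} = - \frac{802}{9455}$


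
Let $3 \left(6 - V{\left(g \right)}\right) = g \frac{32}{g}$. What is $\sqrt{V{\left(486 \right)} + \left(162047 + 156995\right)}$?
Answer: $\frac{2 \sqrt{717834}}{3} \approx 564.83$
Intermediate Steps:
$V{\left(g \right)} = - \frac{14}{3}$ ($V{\left(g \right)} = 6 - \frac{g \frac{32}{g}}{3} = 6 - \frac{32}{3} = - \frac{14}{3}$)
$\sqrt{V{\left(486 \right)} + \left(162047 + 156995\right)} = \sqrt{- \frac{14}{3} + \left(162047 + 156995\right)} = \sqrt{- \frac{14}{3} + 319042} = \sqrt{\frac{957112}{3}} = \frac{2 \sqrt{717834}}{3}$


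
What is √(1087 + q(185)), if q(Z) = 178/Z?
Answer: √37235505/185 ≈ 32.984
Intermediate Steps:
√(1087 + q(185)) = √(1087 + 178/185) = √(201273/185) = √37235505/185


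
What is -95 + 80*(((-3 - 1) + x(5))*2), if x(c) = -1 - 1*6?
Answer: -1855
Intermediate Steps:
x(c) = -7 (x(c) = -1 - 6 = -7)
-95 + 80*(((-3 - 1) + x(5))*2) = -95 + 80*(((-3 - 1) - 7)*2) = -95 + 80*((-4 - 7)*2) = -95 + 80*(-11*2) = -95 + 80*(-22) = -95 - 1760 = -1855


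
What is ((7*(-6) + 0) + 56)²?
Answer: 196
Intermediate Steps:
((7*(-6) + 0) + 56)² = ((-42 + 0) + 56)² = (-42 + 56)² = 14² = 196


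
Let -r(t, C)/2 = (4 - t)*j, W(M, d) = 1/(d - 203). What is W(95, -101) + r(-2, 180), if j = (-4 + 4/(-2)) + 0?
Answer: 21887/304 ≈ 71.997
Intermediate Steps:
W(M, d) = 1/(-203 + d)
j = -6 (j = (-4 + 4*(-½)) + 0 = (-4 - 2) + 0 = -6 + 0 = -6)
r(t, C) = 48 - 12*t (r(t, C) = -2*(4 - t)*(-6) = -2*(-24 + 6*t) = 48 - 12*t)
W(95, -101) + r(-2, 180) = 1/(-203 - 101) + (48 - 12*(-2)) = 1/(-304) + (48 + 24) = -1/304 + 72 = 21887/304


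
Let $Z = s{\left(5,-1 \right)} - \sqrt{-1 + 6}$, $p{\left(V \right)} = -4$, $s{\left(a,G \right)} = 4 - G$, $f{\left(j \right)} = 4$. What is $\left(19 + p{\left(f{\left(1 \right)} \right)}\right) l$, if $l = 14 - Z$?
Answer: $135 + 15 \sqrt{5} \approx 168.54$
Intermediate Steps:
$Z = 5 - \sqrt{5}$ ($Z = \left(4 - -1\right) - \sqrt{-1 + 6} = \left(4 + 1\right) - \sqrt{5} = 5 - \sqrt{5} \approx 2.7639$)
$l = 9 + \sqrt{5}$ ($l = 14 - \left(5 - \sqrt{5}\right) = 9 + \sqrt{5} \approx 11.236$)
$\left(19 + p{\left(f{\left(1 \right)} \right)}\right) l = \left(19 - 4\right) \left(9 + \sqrt{5}\right) = 15 \left(9 + \sqrt{5}\right) = 135 + 15 \sqrt{5}$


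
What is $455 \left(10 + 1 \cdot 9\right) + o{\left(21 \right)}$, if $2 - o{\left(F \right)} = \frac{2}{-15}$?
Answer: $\frac{129707}{15} \approx 8647.1$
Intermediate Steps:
$o{\left(F \right)} = \frac{32}{15}$ ($o{\left(F \right)} = 2 - \frac{2}{-15} = 2 - 2 \left(- \frac{1}{15}\right) = 2 - - \frac{2}{15} = 2 + \frac{2}{15} = \frac{32}{15}$)
$455 \left(10 + 1 \cdot 9\right) + o{\left(21 \right)} = 455 \left(10 + 1 \cdot 9\right) + \frac{32}{15} = 455 \left(10 + 9\right) + \frac{32}{15} = 455 \cdot 19 + \frac{32}{15} = 8645 + \frac{32}{15} = \frac{129707}{15}$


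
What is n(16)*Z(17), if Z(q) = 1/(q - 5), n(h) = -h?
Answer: -4/3 ≈ -1.3333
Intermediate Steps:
Z(q) = 1/(-5 + q)
n(16)*Z(17) = (-1*16)/(-5 + 17) = -16/12 = -16*1/12 = -4/3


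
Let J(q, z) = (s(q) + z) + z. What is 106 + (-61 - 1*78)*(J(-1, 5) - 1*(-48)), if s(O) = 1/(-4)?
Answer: -31685/4 ≈ -7921.3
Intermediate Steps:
s(O) = -1/4
J(q, z) = -1/4 + 2*z (J(q, z) = (-1/4 + z) + z = -1/4 + 2*z)
106 + (-61 - 1*78)*(J(-1, 5) - 1*(-48)) = 106 + (-61 - 1*78)*((-1/4 + 2*5) - 1*(-48)) = 106 + (-61 - 78)*((-1/4 + 10) + 48) = 106 - 139*(39/4 + 48) = 106 - 139*231/4 = 106 - 32109/4 = -31685/4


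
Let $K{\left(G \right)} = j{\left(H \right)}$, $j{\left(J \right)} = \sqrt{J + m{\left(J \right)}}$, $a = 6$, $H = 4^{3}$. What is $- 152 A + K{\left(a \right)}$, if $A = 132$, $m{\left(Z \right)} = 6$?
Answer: $-20064 + \sqrt{70} \approx -20056.0$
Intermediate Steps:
$H = 64$
$j{\left(J \right)} = \sqrt{6 + J}$ ($j{\left(J \right)} = \sqrt{J + 6} = \sqrt{6 + J}$)
$K{\left(G \right)} = \sqrt{70}$ ($K{\left(G \right)} = \sqrt{6 + 64} = \sqrt{70}$)
$- 152 A + K{\left(a \right)} = \left(-152\right) 132 + \sqrt{70} = -20064 + \sqrt{70}$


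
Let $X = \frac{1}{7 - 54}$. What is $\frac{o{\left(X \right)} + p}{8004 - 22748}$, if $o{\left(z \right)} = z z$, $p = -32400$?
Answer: $\frac{71571599}{32569496} \approx 2.1975$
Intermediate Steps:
$X = - \frac{1}{47}$ ($X = \frac{1}{-47} = - \frac{1}{47} \approx -0.021277$)
$o{\left(z \right)} = z^{2}$
$\frac{o{\left(X \right)} + p}{8004 - 22748} = \frac{\left(- \frac{1}{47}\right)^{2} - 32400}{8004 - 22748} = \frac{\frac{1}{2209} - 32400}{-14744} = \left(- \frac{71571599}{2209}\right) \left(- \frac{1}{14744}\right) = \frac{71571599}{32569496}$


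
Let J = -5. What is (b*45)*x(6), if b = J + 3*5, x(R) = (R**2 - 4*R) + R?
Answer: 8100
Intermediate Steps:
x(R) = R**2 - 3*R
b = 10 (b = -5 + 3*5 = -5 + 15 = 10)
(b*45)*x(6) = (10*45)*(6*(-3 + 6)) = 450*(6*3) = 450*18 = 8100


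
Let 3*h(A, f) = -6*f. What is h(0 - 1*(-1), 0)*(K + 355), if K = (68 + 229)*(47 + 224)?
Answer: 0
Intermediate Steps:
K = 80487 (K = 297*271 = 80487)
h(A, f) = -2*f (h(A, f) = (-6*f)/3 = -2*f)
h(0 - 1*(-1), 0)*(K + 355) = (-2*0)*(80487 + 355) = 0*80842 = 0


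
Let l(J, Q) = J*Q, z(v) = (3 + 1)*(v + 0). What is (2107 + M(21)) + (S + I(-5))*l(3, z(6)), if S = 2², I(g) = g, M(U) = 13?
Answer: 2048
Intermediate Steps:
z(v) = 4*v
S = 4
(2107 + M(21)) + (S + I(-5))*l(3, z(6)) = (2107 + 13) + (4 - 5)*(3*(4*6)) = 2120 - 3*24 = 2120 - 1*72 = 2120 - 72 = 2048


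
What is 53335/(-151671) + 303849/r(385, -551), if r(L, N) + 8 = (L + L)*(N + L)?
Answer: -52902788059/19387800588 ≈ -2.7287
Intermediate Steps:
r(L, N) = -8 + 2*L*(L + N) (r(L, N) = -8 + (L + L)*(N + L) = -8 + (2*L)*(L + N) = -8 + 2*L*(L + N))
53335/(-151671) + 303849/r(385, -551) = 53335/(-151671) + 303849/(-8 + 2*385**2 + 2*385*(-551)) = 53335*(-1/151671) + 303849/(-8 + 2*148225 - 424270) = -53335/151671 + 303849/(-8 + 296450 - 424270) = -53335/151671 + 303849/(-127828) = -53335/151671 + 303849*(-1/127828) = -53335/151671 - 303849/127828 = -52902788059/19387800588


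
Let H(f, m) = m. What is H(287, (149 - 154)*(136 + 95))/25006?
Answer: -1155/25006 ≈ -0.046189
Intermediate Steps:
H(287, (149 - 154)*(136 + 95))/25006 = ((149 - 154)*(136 + 95))/25006 = -5*231*(1/25006) = -1155*1/25006 = -1155/25006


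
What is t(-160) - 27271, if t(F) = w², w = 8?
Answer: -27207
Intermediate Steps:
t(F) = 64 (t(F) = 8² = 64)
t(-160) - 27271 = 64 - 27271 = -27207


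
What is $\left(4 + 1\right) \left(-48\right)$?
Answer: $-240$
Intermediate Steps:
$\left(4 + 1\right) \left(-48\right) = 5 \left(-48\right) = -240$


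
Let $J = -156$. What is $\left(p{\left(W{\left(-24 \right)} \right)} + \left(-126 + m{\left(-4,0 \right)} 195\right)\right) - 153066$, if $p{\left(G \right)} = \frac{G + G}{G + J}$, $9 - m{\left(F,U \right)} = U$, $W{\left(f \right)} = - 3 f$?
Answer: $- \frac{1060071}{7} \approx -1.5144 \cdot 10^{5}$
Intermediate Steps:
$m{\left(F,U \right)} = 9 - U$
$p{\left(G \right)} = \frac{2 G}{-156 + G}$ ($p{\left(G \right)} = \frac{G + G}{G - 156} = \frac{2 G}{-156 + G}$)
$\left(p{\left(W{\left(-24 \right)} \right)} + \left(-126 + m{\left(-4,0 \right)} 195\right)\right) - 153066 = \left(\frac{2 \left(\left(-3\right) \left(-24\right)\right)}{-156 - -72} - \left(126 - \left(9 - 0\right) 195\right)\right) - 153066 = \left(2 \cdot 72 \frac{1}{-156 + 72} - \left(126 - \left(9 + 0\right) 195\right)\right) - 153066 = \left(2 \cdot 72 \frac{1}{-84} + \left(-126 + 9 \cdot 195\right)\right) - 153066 = \left(2 \cdot 72 \left(- \frac{1}{84}\right) + \left(-126 + 1755\right)\right) - 153066 = \left(- \frac{12}{7} + 1629\right) - 153066 = \frac{11391}{7} - 153066 = - \frac{1060071}{7}$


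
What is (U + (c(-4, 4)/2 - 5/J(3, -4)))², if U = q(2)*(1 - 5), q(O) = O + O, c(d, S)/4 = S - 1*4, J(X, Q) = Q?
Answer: 3481/16 ≈ 217.56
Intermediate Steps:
c(d, S) = -16 + 4*S (c(d, S) = 4*(S - 1*4) = 4*(S - 4) = 4*(-4 + S) = -16 + 4*S)
q(O) = 2*O
U = -16 (U = (2*2)*(1 - 5) = 4*(-4) = -16)
(U + (c(-4, 4)/2 - 5/J(3, -4)))² = (-16 + ((-16 + 4*4)/2 - 5/(-4)))² = (-16 + ((-16 + 16)*(½) - 5*(-¼)))² = (-16 + (0*(½) + 5/4))² = (-16 + (0 + 5/4))² = (-16 + 5/4)² = (-59/4)² = 3481/16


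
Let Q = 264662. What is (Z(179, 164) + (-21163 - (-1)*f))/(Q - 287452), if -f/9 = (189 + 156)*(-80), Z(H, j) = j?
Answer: -227401/22790 ≈ -9.9781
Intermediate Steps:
f = 248400 (f = -9*(189 + 156)*(-80) = -3105*(-80) = -9*(-27600) = 248400)
(Z(179, 164) + (-21163 - (-1)*f))/(Q - 287452) = (164 + (-21163 - (-1)*248400))/(264662 - 287452) = (164 + (-21163 - 1*(-248400)))/(-22790) = (164 + (-21163 + 248400))*(-1/22790) = (164 + 227237)*(-1/22790) = 227401*(-1/22790) = -227401/22790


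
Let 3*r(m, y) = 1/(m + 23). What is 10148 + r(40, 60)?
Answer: 1917973/189 ≈ 10148.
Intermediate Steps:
r(m, y) = 1/(3*(23 + m)) (r(m, y) = 1/(3*(m + 23)) = 1/(3*(23 + m)))
10148 + r(40, 60) = 10148 + 1/(3*(23 + 40)) = 10148 + (⅓)/63 = 10148 + (⅓)*(1/63) = 10148 + 1/189 = 1917973/189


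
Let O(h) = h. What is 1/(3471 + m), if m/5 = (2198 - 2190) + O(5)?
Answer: 1/3536 ≈ 0.00028281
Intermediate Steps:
m = 65 (m = 5*((2198 - 2190) + 5) = 5*(8 + 5) = 5*13 = 65)
1/(3471 + m) = 1/(3471 + 65) = 1/3536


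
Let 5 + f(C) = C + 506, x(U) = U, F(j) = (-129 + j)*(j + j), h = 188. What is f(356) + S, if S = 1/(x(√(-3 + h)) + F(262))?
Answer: 4162427369595/4856974679 - √185/4856974679 ≈ 857.00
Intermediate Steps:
F(j) = 2*j*(-129 + j) (F(j) = (-129 + j)*(2*j) = 2*j*(-129 + j))
f(C) = 501 + C (f(C) = -5 + (C + 506) = -5 + (506 + C) = 501 + C)
S = 1/(69692 + √185) (S = 1/(√(-3 + 188) + 2*262*(-129 + 262)) = 1/(√185 + 2*262*133) = 1/(√185 + 69692) = 1/(69692 + √185) ≈ 1.4346e-5)
f(356) + S = (501 + 356) + (69692/4856974679 - √185/4856974679) = 857 + (69692/4856974679 - √185/4856974679) = 4162427369595/4856974679 - √185/4856974679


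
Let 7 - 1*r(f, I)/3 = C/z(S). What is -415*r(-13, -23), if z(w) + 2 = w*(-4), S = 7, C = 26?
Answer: -9794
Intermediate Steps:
z(w) = -2 - 4*w (z(w) = -2 + w*(-4) = -2 - 4*w)
r(f, I) = 118/5 (r(f, I) = 21 - 78/(-2 - 4*7) = 21 - 78/(-2 - 28) = 21 - 78/(-30) = 21 - 78*(-1)/30 = 21 - 3*(-13/15) = 21 + 13/5 = 118/5)
-415*r(-13, -23) = -415*118/5 = -9794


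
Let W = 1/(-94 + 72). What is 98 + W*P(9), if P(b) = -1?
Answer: 2157/22 ≈ 98.045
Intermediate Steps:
W = -1/22 (W = 1/(-22) = -1/22 ≈ -0.045455)
98 + W*P(9) = 98 - 1/22*(-1) = 98 + 1/22 = 2157/22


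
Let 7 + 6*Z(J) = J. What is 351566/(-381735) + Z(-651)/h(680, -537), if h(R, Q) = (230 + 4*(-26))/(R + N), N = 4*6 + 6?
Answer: -708748973/1145205 ≈ -618.88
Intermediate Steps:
N = 30 (N = 24 + 6 = 30)
Z(J) = -7/6 + J/6
h(R, Q) = 126/(30 + R) (h(R, Q) = (230 + 4*(-26))/(R + 30) = (230 - 104)/(30 + R) = 126/(30 + R))
351566/(-381735) + Z(-651)/h(680, -537) = 351566/(-381735) + (-7/6 + (⅙)*(-651))/((126/(30 + 680))) = 351566*(-1/381735) + (-7/6 - 217/2)/((126/710)) = -351566/381735 - 329/(3*(126*(1/710))) = -351566/381735 - 329/(3*63/355) = -351566/381735 - 329/3*355/63 = -351566/381735 - 16685/27 = -708748973/1145205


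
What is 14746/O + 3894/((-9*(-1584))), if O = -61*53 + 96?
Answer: -3000053/677592 ≈ -4.4275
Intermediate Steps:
O = -3137 (O = -3233 + 96 = -3137)
14746/O + 3894/((-9*(-1584))) = 14746/(-3137) + 3894/((-9*(-1584))) = 14746*(-1/3137) + 3894/14256 = -14746/3137 + 3894*(1/14256) = -14746/3137 + 59/216 = -3000053/677592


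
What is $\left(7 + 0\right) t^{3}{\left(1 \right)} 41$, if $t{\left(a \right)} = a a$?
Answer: $287$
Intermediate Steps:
$t{\left(a \right)} = a^{2}$
$\left(7 + 0\right) t^{3}{\left(1 \right)} 41 = \left(7 + 0\right) \left(1^{2}\right)^{3} \cdot 41 = 7 \cdot 1^{3} \cdot 41 = 7 \cdot 1 \cdot 41 = 7 \cdot 41 = 287$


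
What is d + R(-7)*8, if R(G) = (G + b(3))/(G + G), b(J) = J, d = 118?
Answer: 842/7 ≈ 120.29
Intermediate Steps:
R(G) = (3 + G)/(2*G) (R(G) = (G + 3)/(G + G) = (3 + G)/((2*G)) = (3 + G)*(1/(2*G)) = (3 + G)/(2*G))
d + R(-7)*8 = 118 + ((½)*(3 - 7)/(-7))*8 = 118 + ((½)*(-⅐)*(-4))*8 = 118 + (2/7)*8 = 118 + 16/7 = 842/7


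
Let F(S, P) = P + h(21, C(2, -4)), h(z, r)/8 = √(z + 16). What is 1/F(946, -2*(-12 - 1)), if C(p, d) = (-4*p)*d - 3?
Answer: -13/846 + 2*√37/423 ≈ 0.013394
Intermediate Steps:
C(p, d) = -3 - 4*d*p (C(p, d) = -4*d*p - 3 = -3 - 4*d*p)
h(z, r) = 8*√(16 + z) (h(z, r) = 8*√(z + 16) = 8*√(16 + z))
F(S, P) = P + 8*√37 (F(S, P) = P + 8*√(16 + 21) = P + 8*√37)
1/F(946, -2*(-12 - 1)) = 1/(-2*(-12 - 1) + 8*√37) = 1/(-2*(-13) + 8*√37) = 1/(26 + 8*√37)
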